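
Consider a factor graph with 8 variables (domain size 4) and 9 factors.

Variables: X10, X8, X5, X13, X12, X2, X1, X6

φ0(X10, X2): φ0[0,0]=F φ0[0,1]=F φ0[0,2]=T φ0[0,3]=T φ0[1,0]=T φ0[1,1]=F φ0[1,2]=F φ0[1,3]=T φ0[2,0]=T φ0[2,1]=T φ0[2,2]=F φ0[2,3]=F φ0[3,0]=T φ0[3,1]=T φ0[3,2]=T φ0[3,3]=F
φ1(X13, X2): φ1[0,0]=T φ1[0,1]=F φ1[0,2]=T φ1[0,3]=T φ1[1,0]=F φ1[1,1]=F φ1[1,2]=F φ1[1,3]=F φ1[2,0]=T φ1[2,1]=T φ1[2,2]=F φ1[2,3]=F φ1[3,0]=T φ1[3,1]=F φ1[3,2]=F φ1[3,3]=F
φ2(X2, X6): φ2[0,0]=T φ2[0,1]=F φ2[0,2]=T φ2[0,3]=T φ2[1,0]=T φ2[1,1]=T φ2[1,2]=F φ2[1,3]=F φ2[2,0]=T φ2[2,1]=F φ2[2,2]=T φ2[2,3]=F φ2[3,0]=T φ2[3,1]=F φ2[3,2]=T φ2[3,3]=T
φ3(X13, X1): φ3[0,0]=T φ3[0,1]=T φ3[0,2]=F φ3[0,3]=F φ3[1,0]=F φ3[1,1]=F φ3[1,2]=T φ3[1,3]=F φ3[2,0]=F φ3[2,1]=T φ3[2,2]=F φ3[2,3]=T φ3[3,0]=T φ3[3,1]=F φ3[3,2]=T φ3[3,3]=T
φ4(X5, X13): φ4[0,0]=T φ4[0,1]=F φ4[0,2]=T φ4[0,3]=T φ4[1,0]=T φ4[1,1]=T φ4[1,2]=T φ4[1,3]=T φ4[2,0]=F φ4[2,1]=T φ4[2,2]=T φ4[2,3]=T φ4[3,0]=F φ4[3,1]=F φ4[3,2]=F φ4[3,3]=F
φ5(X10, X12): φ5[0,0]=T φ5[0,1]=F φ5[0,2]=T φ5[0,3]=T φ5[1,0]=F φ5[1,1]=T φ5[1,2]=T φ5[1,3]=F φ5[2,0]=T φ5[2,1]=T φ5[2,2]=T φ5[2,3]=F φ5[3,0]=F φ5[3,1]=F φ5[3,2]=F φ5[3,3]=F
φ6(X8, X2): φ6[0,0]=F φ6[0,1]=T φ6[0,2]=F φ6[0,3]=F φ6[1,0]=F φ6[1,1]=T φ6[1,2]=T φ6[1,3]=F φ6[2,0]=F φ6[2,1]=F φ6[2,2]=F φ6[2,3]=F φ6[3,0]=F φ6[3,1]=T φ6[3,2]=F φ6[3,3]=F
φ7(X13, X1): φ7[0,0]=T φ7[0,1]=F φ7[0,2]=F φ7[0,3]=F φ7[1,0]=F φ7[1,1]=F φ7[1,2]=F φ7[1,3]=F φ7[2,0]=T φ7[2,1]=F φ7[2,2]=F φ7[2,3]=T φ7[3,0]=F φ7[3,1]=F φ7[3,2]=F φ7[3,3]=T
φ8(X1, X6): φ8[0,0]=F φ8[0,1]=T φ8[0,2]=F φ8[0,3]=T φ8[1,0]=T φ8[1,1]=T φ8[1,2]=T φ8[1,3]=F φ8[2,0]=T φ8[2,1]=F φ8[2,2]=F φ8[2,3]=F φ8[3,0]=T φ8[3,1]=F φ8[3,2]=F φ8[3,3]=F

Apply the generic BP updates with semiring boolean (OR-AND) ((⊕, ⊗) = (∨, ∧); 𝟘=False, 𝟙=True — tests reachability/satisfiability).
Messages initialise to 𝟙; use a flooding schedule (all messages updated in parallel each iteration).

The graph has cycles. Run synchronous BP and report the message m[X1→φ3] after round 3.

message @ round 3 = [T, F, F, T]

init: all messages = 𝟙 over 4 values
r1 m[φ0→X10] = [T, T, T, T]
r1 m[φ0→X2] = [T, T, T, T]
r1 m[φ1→X13] = [T, F, T, T]
r1 m[φ1→X2] = [T, T, T, T]
r1 m[φ2→X2] = [T, T, T, T]
r1 m[φ2→X6] = [T, T, T, T]
r1 m[φ3→X13] = [T, T, T, T]
r1 m[φ3→X1] = [T, T, T, T]
r1 m[φ4→X5] = [T, T, T, F]
r1 m[φ4→X13] = [T, T, T, T]
r1 m[φ5→X10] = [T, T, T, F]
r1 m[φ5→X12] = [T, T, T, T]
r1 m[φ6→X8] = [T, T, F, T]
r1 m[φ6→X2] = [F, T, T, F]
r1 m[φ7→X13] = [T, F, T, T]
r1 m[φ7→X1] = [T, F, F, T]
r1 m[φ8→X1] = [T, T, T, T]
r1 m[φ8→X6] = [T, T, T, T]
r1 m[X10→φ0] = [T, T, T, T]
r1 m[X10→φ5] = [T, T, T, T]
r1 m[X8→φ6] = [T, T, T, T]
r1 m[X5→φ4] = [T, T, T, T]
r1 m[X13→φ1] = [T, T, T, T]
r1 m[X13→φ3] = [T, T, T, T]
r1 m[X13→φ4] = [T, T, T, T]
r1 m[X13→φ7] = [T, T, T, T]
r1 m[X12→φ5] = [T, T, T, T]
r1 m[X2→φ0] = [T, T, T, T]
r1 m[X2→φ1] = [T, T, T, T]
r1 m[X2→φ2] = [T, T, T, T]
r1 m[X2→φ6] = [T, T, T, T]
r1 m[X1→φ3] = [T, T, T, T]
r1 m[X1→φ7] = [T, T, T, T]
r1 m[X1→φ8] = [T, T, T, T]
r1 m[X6→φ2] = [T, T, T, T]
r1 m[X6→φ8] = [T, T, T, T]
r2 m[φ0→X10] = [T, T, T, T]
r2 m[φ0→X2] = [T, T, T, T]
r2 m[φ1→X13] = [T, F, T, T]
r2 m[φ1→X2] = [T, T, T, T]
r2 m[φ2→X2] = [T, T, T, T]
r2 m[φ2→X6] = [T, T, T, T]
r2 m[φ3→X13] = [T, T, T, T]
r2 m[φ3→X1] = [T, T, T, T]
r2 m[φ4→X5] = [T, T, T, F]
r2 m[φ4→X13] = [T, T, T, T]
r2 m[φ5→X10] = [T, T, T, F]
r2 m[φ5→X12] = [T, T, T, T]
r2 m[φ6→X8] = [T, T, F, T]
r2 m[φ6→X2] = [F, T, T, F]
r2 m[φ7→X13] = [T, F, T, T]
r2 m[φ7→X1] = [T, F, F, T]
r2 m[φ8→X1] = [T, T, T, T]
r2 m[φ8→X6] = [T, T, T, T]
r2 m[X10→φ0] = [T, T, T, F]
r2 m[X10→φ5] = [T, T, T, T]
r2 m[X8→φ6] = [T, T, T, T]
r2 m[X5→φ4] = [T, T, T, T]
r2 m[X13→φ1] = [T, F, T, T]
r2 m[X13→φ3] = [T, F, T, T]
r2 m[X13→φ4] = [T, F, T, T]
r2 m[X13→φ7] = [T, F, T, T]
r2 m[X12→φ5] = [T, T, T, T]
r2 m[X2→φ0] = [F, T, T, F]
r2 m[X2→φ1] = [F, T, T, F]
r2 m[X2→φ2] = [F, T, T, F]
r2 m[X2→φ6] = [T, T, T, T]
r2 m[X1→φ3] = [T, F, F, T]
r2 m[X1→φ7] = [T, T, T, T]
r2 m[X1→φ8] = [T, F, F, T]
r2 m[X6→φ2] = [T, T, T, T]
r2 m[X6→φ8] = [T, T, T, T]
r3 m[φ0→X10] = [T, F, T, T]
r3 m[φ0→X2] = [T, T, T, T]
r3 m[φ1→X13] = [T, F, T, F]
r3 m[φ1→X2] = [T, T, T, T]
r3 m[φ2→X2] = [T, T, T, T]
r3 m[φ2→X6] = [T, T, T, F]
r3 m[φ3→X13] = [T, F, T, T]
r3 m[φ3→X1] = [T, T, T, T]
r3 m[φ4→X5] = [T, T, T, F]
r3 m[φ4→X13] = [T, T, T, T]
r3 m[φ5→X10] = [T, T, T, F]
r3 m[φ5→X12] = [T, T, T, T]
r3 m[φ6→X8] = [T, T, F, T]
r3 m[φ6→X2] = [F, T, T, F]
r3 m[φ7→X13] = [T, F, T, T]
r3 m[φ7→X1] = [T, F, F, T]
r3 m[φ8→X1] = [T, T, T, T]
r3 m[φ8→X6] = [T, T, F, T]
r3 m[X10→φ0] = [T, T, T, F]
r3 m[X10→φ5] = [T, T, T, T]
r3 m[X8→φ6] = [T, T, T, T]
r3 m[X5→φ4] = [T, T, T, T]
r3 m[X13→φ1] = [T, F, T, T]
r3 m[X13→φ3] = [T, F, T, T]
r3 m[X13→φ4] = [T, F, T, T]
r3 m[X13→φ7] = [T, F, T, T]
r3 m[X12→φ5] = [T, T, T, T]
r3 m[X2→φ0] = [F, T, T, F]
r3 m[X2→φ1] = [F, T, T, F]
r3 m[X2→φ2] = [F, T, T, F]
r3 m[X2→φ6] = [T, T, T, T]
r3 m[X1→φ3] = [T, F, F, T]
r3 m[X1→φ7] = [T, T, T, T]
r3 m[X1→φ8] = [T, F, F, T]
r3 m[X6→φ2] = [T, T, T, T]
r3 m[X6→φ8] = [T, T, T, T]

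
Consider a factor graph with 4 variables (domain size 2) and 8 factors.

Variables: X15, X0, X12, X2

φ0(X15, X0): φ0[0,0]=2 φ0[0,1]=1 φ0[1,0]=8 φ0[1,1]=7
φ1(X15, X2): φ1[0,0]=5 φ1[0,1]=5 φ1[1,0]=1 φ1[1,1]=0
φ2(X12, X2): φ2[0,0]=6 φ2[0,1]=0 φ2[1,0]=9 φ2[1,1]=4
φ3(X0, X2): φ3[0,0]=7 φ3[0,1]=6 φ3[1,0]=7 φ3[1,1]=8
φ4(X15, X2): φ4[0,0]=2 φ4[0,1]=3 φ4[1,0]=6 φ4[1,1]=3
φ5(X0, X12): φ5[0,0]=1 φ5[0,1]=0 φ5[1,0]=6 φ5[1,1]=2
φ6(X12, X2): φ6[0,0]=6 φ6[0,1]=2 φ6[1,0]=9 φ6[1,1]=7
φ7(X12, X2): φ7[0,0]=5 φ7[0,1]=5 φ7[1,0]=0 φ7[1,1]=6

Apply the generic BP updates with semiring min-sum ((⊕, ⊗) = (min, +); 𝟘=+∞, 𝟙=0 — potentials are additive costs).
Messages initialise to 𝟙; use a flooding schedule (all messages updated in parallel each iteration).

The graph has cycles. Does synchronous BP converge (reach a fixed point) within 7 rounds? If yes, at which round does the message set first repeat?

NOT CONVERGED within 7 rounds

init: all messages = 𝟙 over 2 values
r1 m[φ0→X15] = [1, 7]
r1 m[φ0→X0] = [2, 1]
r1 m[φ1→X15] = [5, 0]
r1 m[φ1→X2] = [1, 0]
r1 m[φ2→X12] = [0, 4]
r1 m[φ2→X2] = [6, 0]
r1 m[φ3→X0] = [6, 7]
r1 m[φ3→X2] = [7, 6]
r1 m[φ4→X15] = [2, 3]
r1 m[φ4→X2] = [2, 3]
r1 m[φ5→X0] = [0, 2]
r1 m[φ5→X12] = [1, 0]
r1 m[φ6→X12] = [2, 7]
r1 m[φ6→X2] = [6, 2]
r1 m[φ7→X12] = [5, 0]
r1 m[φ7→X2] = [0, 5]
r1 m[X15→φ0] = [0, 0]
r1 m[X15→φ1] = [0, 0]
r1 m[X15→φ4] = [0, 0]
r1 m[X0→φ0] = [0, 0]
r1 m[X0→φ3] = [0, 0]
r1 m[X0→φ5] = [0, 0]
r1 m[X12→φ2] = [0, 0]
r1 m[X12→φ5] = [0, 0]
r1 m[X12→φ6] = [0, 0]
r1 m[X12→φ7] = [0, 0]
r1 m[X2→φ1] = [0, 0]
r1 m[X2→φ2] = [0, 0]
r1 m[X2→φ3] = [0, 0]
r1 m[X2→φ4] = [0, 0]
r1 m[X2→φ6] = [0, 0]
r1 m[X2→φ7] = [0, 0]
r2 m[φ0→X15] = [1, 7]
r2 m[φ0→X0] = [2, 1]
r2 m[φ1→X15] = [5, 0]
r2 m[φ1→X2] = [1, 0]
r2 m[φ2→X12] = [0, 4]
r2 m[φ2→X2] = [6, 0]
r2 m[φ3→X0] = [6, 7]
r2 m[φ3→X2] = [7, 6]
r2 m[φ4→X15] = [2, 3]
r2 m[φ4→X2] = [2, 3]
r2 m[φ5→X0] = [0, 2]
r2 m[φ5→X12] = [1, 0]
r2 m[φ6→X12] = [2, 7]
r2 m[φ6→X2] = [6, 2]
r2 m[φ7→X12] = [5, 0]
r2 m[φ7→X2] = [0, 5]
r2 m[X15→φ0] = [7, 3]
r2 m[X15→φ1] = [3, 10]
r2 m[X15→φ4] = [6, 7]
r2 m[X0→φ0] = [6, 9]
r2 m[X0→φ3] = [2, 3]
r2 m[X0→φ5] = [8, 8]
r2 m[X12→φ2] = [8, 7]
r2 m[X12→φ5] = [7, 11]
r2 m[X12→φ6] = [6, 4]
r2 m[X12→φ7] = [3, 11]
r2 m[X2→φ1] = [21, 16]
r2 m[X2→φ2] = [16, 16]
r2 m[X2→φ3] = [15, 10]
r2 m[X2→φ4] = [20, 13]
r2 m[X2→φ6] = [16, 14]
r2 m[X2→φ7] = [22, 11]
r3 m[φ0→X15] = [8, 14]
r3 m[φ0→X0] = [9, 8]
r3 m[φ1→X15] = [21, 16]
r3 m[φ1→X2] = [8, 8]
r3 m[φ2→X12] = [16, 20]
r3 m[φ2→X2] = [14, 8]
r3 m[φ3→X0] = [16, 18]
r3 m[φ3→X2] = [9, 8]
r3 m[φ4→X15] = [16, 16]
r3 m[φ4→X2] = [8, 9]
r3 m[φ5→X0] = [8, 13]
r3 m[φ5→X12] = [9, 8]
r3 m[φ6→X12] = [16, 21]
r3 m[φ6→X2] = [12, 8]
r3 m[φ7→X12] = [16, 17]
r3 m[φ7→X2] = [8, 8]
r3 m[X15→φ0] = [7, 3]
r3 m[X15→φ1] = [3, 10]
r3 m[X15→φ4] = [6, 7]
r3 m[X0→φ0] = [6, 9]
r3 m[X0→φ3] = [2, 3]
r3 m[X0→φ5] = [8, 8]
r3 m[X12→φ2] = [8, 7]
r3 m[X12→φ5] = [7, 11]
r3 m[X12→φ6] = [6, 4]
r3 m[X12→φ7] = [3, 11]
r3 m[X2→φ1] = [21, 16]
r3 m[X2→φ2] = [16, 16]
r3 m[X2→φ3] = [15, 10]
r3 m[X2→φ4] = [20, 13]
r3 m[X2→φ6] = [16, 14]
r3 m[X2→φ7] = [22, 11]
r4 m[φ0→X15] = [8, 14]
r4 m[φ0→X0] = [9, 8]
r4 m[φ1→X15] = [21, 16]
r4 m[φ1→X2] = [8, 8]
r4 m[φ2→X12] = [16, 20]
r4 m[φ2→X2] = [14, 8]
r4 m[φ3→X0] = [16, 18]
r4 m[φ3→X2] = [9, 8]
r4 m[φ4→X15] = [16, 16]
r4 m[φ4→X2] = [8, 9]
r4 m[φ5→X0] = [8, 13]
r4 m[φ5→X12] = [9, 8]
r4 m[φ6→X12] = [16, 21]
r4 m[φ6→X2] = [12, 8]
r4 m[φ7→X12] = [16, 17]
r4 m[φ7→X2] = [8, 8]
r4 m[X15→φ0] = [37, 32]
r4 m[X15→φ1] = [24, 30]
r4 m[X15→φ4] = [29, 30]
r4 m[X0→φ0] = [24, 31]
r4 m[X0→φ3] = [17, 21]
r4 m[X0→φ5] = [25, 26]
r4 m[X12→φ2] = [41, 46]
r4 m[X12→φ5] = [48, 58]
r4 m[X12→φ6] = [41, 45]
r4 m[X12→φ7] = [41, 49]
r4 m[X2→φ1] = [51, 41]
r4 m[X2→φ2] = [45, 41]
r4 m[X2→φ3] = [50, 41]
r4 m[X2→φ4] = [51, 40]
r4 m[X2→φ6] = [47, 41]
r4 m[X2→φ7] = [51, 41]
r5 m[φ0→X15] = [26, 32]
r5 m[φ0→X0] = [39, 38]
r5 m[φ1→X15] = [46, 41]
r5 m[φ1→X2] = [29, 29]
r5 m[φ2→X12] = [41, 45]
r5 m[φ2→X2] = [47, 41]
r5 m[φ3→X0] = [47, 49]
r5 m[φ3→X2] = [24, 23]
r5 m[φ4→X15] = [43, 43]
r5 m[φ4→X2] = [31, 32]
r5 m[φ5→X0] = [49, 54]
r5 m[φ5→X12] = [26, 25]
r5 m[φ6→X12] = [43, 48]
r5 m[φ6→X2] = [47, 43]
r5 m[φ7→X12] = [46, 47]
r5 m[φ7→X2] = [46, 46]
r5 m[X15→φ0] = [37, 32]
r5 m[X15→φ1] = [24, 30]
r5 m[X15→φ4] = [29, 30]
r5 m[X0→φ0] = [24, 31]
r5 m[X0→φ3] = [17, 21]
r5 m[X0→φ5] = [25, 26]
r5 m[X12→φ2] = [41, 46]
r5 m[X12→φ5] = [48, 58]
r5 m[X12→φ6] = [41, 45]
r5 m[X12→φ7] = [41, 49]
r5 m[X2→φ1] = [51, 41]
r5 m[X2→φ2] = [45, 41]
r5 m[X2→φ3] = [50, 41]
r5 m[X2→φ4] = [51, 40]
r5 m[X2→φ6] = [47, 41]
r5 m[X2→φ7] = [51, 41]
r6 m[φ0→X15] = [26, 32]
r6 m[φ0→X0] = [39, 38]
r6 m[φ1→X15] = [46, 41]
r6 m[φ1→X2] = [29, 29]
r6 m[φ2→X12] = [41, 45]
r6 m[φ2→X2] = [47, 41]
r6 m[φ3→X0] = [47, 49]
r6 m[φ3→X2] = [24, 23]
r6 m[φ4→X15] = [43, 43]
r6 m[φ4→X2] = [31, 32]
r6 m[φ5→X0] = [49, 54]
r6 m[φ5→X12] = [26, 25]
r6 m[φ6→X12] = [43, 48]
r6 m[φ6→X2] = [47, 43]
r6 m[φ7→X12] = [46, 47]
r6 m[φ7→X2] = [46, 46]
r6 m[X15→φ0] = [89, 84]
r6 m[X15→φ1] = [69, 75]
r6 m[X15→φ4] = [72, 73]
r6 m[X0→φ0] = [96, 103]
r6 m[X0→φ3] = [88, 92]
r6 m[X0→φ5] = [86, 87]
r6 m[X12→φ2] = [115, 120]
r6 m[X12→φ5] = [130, 140]
r6 m[X12→φ6] = [113, 117]
r6 m[X12→φ7] = [110, 118]
r6 m[X2→φ1] = [195, 185]
r6 m[X2→φ2] = [177, 173]
r6 m[X2→φ3] = [200, 191]
r6 m[X2→φ4] = [193, 182]
r6 m[X2→φ6] = [177, 171]
r6 m[X2→φ7] = [178, 168]
r7 m[φ0→X15] = [98, 104]
r7 m[φ0→X0] = [91, 90]
r7 m[φ1→X15] = [190, 185]
r7 m[φ1→X2] = [74, 74]
r7 m[φ2→X12] = [173, 177]
r7 m[φ2→X2] = [121, 115]
r7 m[φ3→X0] = [197, 199]
r7 m[φ3→X2] = [95, 94]
r7 m[φ4→X15] = [185, 185]
r7 m[φ4→X2] = [74, 75]
r7 m[φ5→X0] = [131, 136]
r7 m[φ5→X12] = [87, 86]
r7 m[φ6→X12] = [173, 178]
r7 m[φ6→X2] = [119, 115]
r7 m[φ7→X12] = [173, 174]
r7 m[φ7→X2] = [115, 115]
r7 m[X15→φ0] = [89, 84]
r7 m[X15→φ1] = [69, 75]
r7 m[X15→φ4] = [72, 73]
r7 m[X0→φ0] = [96, 103]
r7 m[X0→φ3] = [88, 92]
r7 m[X0→φ5] = [86, 87]
r7 m[X12→φ2] = [115, 120]
r7 m[X12→φ5] = [130, 140]
r7 m[X12→φ6] = [113, 117]
r7 m[X12→φ7] = [110, 118]
r7 m[X2→φ1] = [195, 185]
r7 m[X2→φ2] = [177, 173]
r7 m[X2→φ3] = [200, 191]
r7 m[X2→φ4] = [193, 182]
r7 m[X2→φ6] = [177, 171]
r7 m[X2→φ7] = [178, 168]
no fixed point within 7 rounds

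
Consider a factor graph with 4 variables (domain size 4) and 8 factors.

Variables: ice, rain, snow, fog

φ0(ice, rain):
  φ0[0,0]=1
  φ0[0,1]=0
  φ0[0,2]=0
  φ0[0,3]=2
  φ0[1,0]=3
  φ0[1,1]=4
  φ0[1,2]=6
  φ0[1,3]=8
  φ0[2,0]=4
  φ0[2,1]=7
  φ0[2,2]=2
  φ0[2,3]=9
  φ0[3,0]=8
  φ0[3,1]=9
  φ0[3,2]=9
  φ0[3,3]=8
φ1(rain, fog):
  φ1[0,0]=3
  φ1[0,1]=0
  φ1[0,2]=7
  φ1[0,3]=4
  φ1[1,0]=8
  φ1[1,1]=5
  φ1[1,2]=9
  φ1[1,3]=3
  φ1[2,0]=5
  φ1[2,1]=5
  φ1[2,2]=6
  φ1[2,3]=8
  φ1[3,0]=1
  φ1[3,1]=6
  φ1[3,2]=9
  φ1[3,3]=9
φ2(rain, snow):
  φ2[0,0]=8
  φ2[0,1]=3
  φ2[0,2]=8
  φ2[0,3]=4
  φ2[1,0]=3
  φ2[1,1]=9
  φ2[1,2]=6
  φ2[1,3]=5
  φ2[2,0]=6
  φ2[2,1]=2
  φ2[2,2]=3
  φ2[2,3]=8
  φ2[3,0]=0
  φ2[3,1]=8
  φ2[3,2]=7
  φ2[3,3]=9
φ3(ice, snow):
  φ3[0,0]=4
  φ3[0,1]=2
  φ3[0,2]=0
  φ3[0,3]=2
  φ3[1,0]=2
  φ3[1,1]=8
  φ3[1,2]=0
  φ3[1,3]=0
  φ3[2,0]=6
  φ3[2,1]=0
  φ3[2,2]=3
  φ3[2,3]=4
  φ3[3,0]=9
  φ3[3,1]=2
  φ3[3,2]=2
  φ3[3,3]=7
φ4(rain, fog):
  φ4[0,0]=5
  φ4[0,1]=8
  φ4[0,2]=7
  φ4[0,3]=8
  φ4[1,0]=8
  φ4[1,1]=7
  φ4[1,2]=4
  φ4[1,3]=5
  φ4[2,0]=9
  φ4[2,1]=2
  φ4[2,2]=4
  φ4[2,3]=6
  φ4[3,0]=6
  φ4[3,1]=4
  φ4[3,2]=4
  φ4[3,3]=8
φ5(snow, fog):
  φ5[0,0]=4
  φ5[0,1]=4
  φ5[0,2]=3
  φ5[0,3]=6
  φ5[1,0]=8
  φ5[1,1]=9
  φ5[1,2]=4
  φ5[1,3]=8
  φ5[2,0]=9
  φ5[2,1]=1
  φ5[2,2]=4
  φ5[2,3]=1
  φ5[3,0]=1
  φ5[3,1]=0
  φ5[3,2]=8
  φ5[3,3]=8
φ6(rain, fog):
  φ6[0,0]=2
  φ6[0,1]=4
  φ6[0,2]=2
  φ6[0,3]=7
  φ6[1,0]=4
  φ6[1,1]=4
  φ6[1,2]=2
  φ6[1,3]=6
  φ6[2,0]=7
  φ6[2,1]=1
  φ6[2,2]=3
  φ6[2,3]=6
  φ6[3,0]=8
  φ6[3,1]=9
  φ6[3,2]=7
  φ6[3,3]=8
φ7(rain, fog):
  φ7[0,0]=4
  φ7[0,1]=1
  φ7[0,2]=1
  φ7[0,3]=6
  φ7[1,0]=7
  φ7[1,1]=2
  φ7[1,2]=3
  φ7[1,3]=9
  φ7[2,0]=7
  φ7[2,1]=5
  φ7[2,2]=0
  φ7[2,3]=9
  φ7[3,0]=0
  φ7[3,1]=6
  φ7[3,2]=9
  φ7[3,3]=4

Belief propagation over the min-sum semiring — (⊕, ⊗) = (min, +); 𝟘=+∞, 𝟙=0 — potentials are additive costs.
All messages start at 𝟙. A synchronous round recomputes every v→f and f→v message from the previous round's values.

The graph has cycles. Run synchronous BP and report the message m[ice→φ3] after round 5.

message @ round 5 = [10, 14, 12, 19]

init: all messages = 𝟙 over 4 values
r1 m[φ0→ice] = [0, 3, 2, 8]
r1 m[φ0→rain] = [1, 0, 0, 2]
r1 m[φ1→rain] = [0, 3, 5, 1]
r1 m[φ1→fog] = [1, 0, 6, 3]
r1 m[φ2→rain] = [3, 3, 2, 0]
r1 m[φ2→snow] = [0, 2, 3, 4]
r1 m[φ3→ice] = [0, 0, 0, 2]
r1 m[φ3→snow] = [2, 0, 0, 0]
r1 m[φ4→rain] = [5, 4, 2, 4]
r1 m[φ4→fog] = [5, 2, 4, 5]
r1 m[φ5→snow] = [3, 4, 1, 0]
r1 m[φ5→fog] = [1, 0, 3, 1]
r1 m[φ6→rain] = [2, 2, 1, 7]
r1 m[φ6→fog] = [2, 1, 2, 6]
r1 m[φ7→rain] = [1, 2, 0, 0]
r1 m[φ7→fog] = [0, 1, 0, 4]
r1 m[ice→φ0] = [0, 0, 0, 0]
r1 m[ice→φ3] = [0, 0, 0, 0]
r1 m[rain→φ0] = [0, 0, 0, 0]
r1 m[rain→φ1] = [0, 0, 0, 0]
r1 m[rain→φ2] = [0, 0, 0, 0]
r1 m[rain→φ4] = [0, 0, 0, 0]
r1 m[rain→φ6] = [0, 0, 0, 0]
r1 m[rain→φ7] = [0, 0, 0, 0]
r1 m[snow→φ2] = [0, 0, 0, 0]
r1 m[snow→φ3] = [0, 0, 0, 0]
r1 m[snow→φ5] = [0, 0, 0, 0]
r1 m[fog→φ1] = [0, 0, 0, 0]
r1 m[fog→φ4] = [0, 0, 0, 0]
r1 m[fog→φ5] = [0, 0, 0, 0]
r1 m[fog→φ6] = [0, 0, 0, 0]
r1 m[fog→φ7] = [0, 0, 0, 0]
r2 m[φ0→ice] = [0, 3, 2, 8]
r2 m[φ0→rain] = [1, 0, 0, 2]
r2 m[φ1→rain] = [0, 3, 5, 1]
r2 m[φ1→fog] = [1, 0, 6, 3]
r2 m[φ2→rain] = [3, 3, 2, 0]
r2 m[φ2→snow] = [0, 2, 3, 4]
r2 m[φ3→ice] = [0, 0, 0, 2]
r2 m[φ3→snow] = [2, 0, 0, 0]
r2 m[φ4→rain] = [5, 4, 2, 4]
r2 m[φ4→fog] = [5, 2, 4, 5]
r2 m[φ5→snow] = [3, 4, 1, 0]
r2 m[φ5→fog] = [1, 0, 3, 1]
r2 m[φ6→rain] = [2, 2, 1, 7]
r2 m[φ6→fog] = [2, 1, 2, 6]
r2 m[φ7→rain] = [1, 2, 0, 0]
r2 m[φ7→fog] = [0, 1, 0, 4]
r2 m[ice→φ0] = [0, 0, 0, 2]
r2 m[ice→φ3] = [0, 3, 2, 8]
r2 m[rain→φ0] = [11, 14, 10, 12]
r2 m[rain→φ1] = [12, 11, 5, 13]
r2 m[rain→φ2] = [9, 11, 8, 14]
r2 m[rain→φ4] = [7, 10, 8, 10]
r2 m[rain→φ6] = [10, 12, 9, 7]
r2 m[rain→φ7] = [11, 12, 10, 14]
r2 m[snow→φ2] = [5, 4, 1, 0]
r2 m[snow→φ3] = [3, 6, 4, 4]
r2 m[snow→φ5] = [2, 2, 3, 4]
r2 m[fog→φ1] = [8, 4, 9, 16]
r2 m[fog→φ4] = [4, 2, 11, 14]
r2 m[fog→φ5] = [8, 4, 12, 18]
r2 m[fog→φ6] = [7, 3, 13, 13]
r2 m[fog→φ7] = [9, 3, 15, 15]
r3 m[φ0→ice] = [10, 14, 12, 19]
r3 m[φ0→rain] = [1, 0, 0, 2]
r3 m[φ1→rain] = [4, 9, 9, 9]
r3 m[φ1→fog] = [10, 10, 11, 13]
r3 m[φ2→rain] = [4, 5, 4, 5]
r3 m[φ2→snow] = [14, 10, 11, 13]
r3 m[φ3→ice] = [4, 4, 6, 6]
r3 m[φ3→snow] = [4, 2, 0, 2]
r3 m[φ4→rain] = [9, 9, 4, 6]
r3 m[φ4→fog] = [12, 10, 12, 14]
r3 m[φ5→snow] = [8, 13, 5, 4]
r3 m[φ5→fog] = [5, 4, 5, 4]
r3 m[φ6→rain] = [7, 7, 4, 12]
r3 m[φ6→fog] = [12, 10, 12, 15]
r3 m[φ7→rain] = [4, 5, 8, 9]
r3 m[φ7→fog] = [14, 12, 10, 17]
r3 m[ice→φ0] = [0, 0, 0, 2]
r3 m[ice→φ3] = [0, 3, 2, 8]
r3 m[rain→φ0] = [11, 14, 10, 12]
r3 m[rain→φ1] = [12, 11, 5, 13]
r3 m[rain→φ2] = [9, 11, 8, 14]
r3 m[rain→φ4] = [7, 10, 8, 10]
r3 m[rain→φ6] = [10, 12, 9, 7]
r3 m[rain→φ7] = [11, 12, 10, 14]
r3 m[snow→φ2] = [5, 4, 1, 0]
r3 m[snow→φ3] = [3, 6, 4, 4]
r3 m[snow→φ5] = [2, 2, 3, 4]
r3 m[fog→φ1] = [8, 4, 9, 16]
r3 m[fog→φ4] = [4, 2, 11, 14]
r3 m[fog→φ5] = [8, 4, 12, 18]
r3 m[fog→φ6] = [7, 3, 13, 13]
r3 m[fog→φ7] = [9, 3, 15, 15]
r4 m[φ0→ice] = [10, 14, 12, 19]
r4 m[φ0→rain] = [1, 0, 0, 2]
r4 m[φ1→rain] = [4, 9, 9, 9]
r4 m[φ1→fog] = [10, 10, 11, 13]
r4 m[φ2→rain] = [4, 5, 4, 5]
r4 m[φ2→snow] = [14, 10, 11, 13]
r4 m[φ3→ice] = [4, 4, 6, 6]
r4 m[φ3→snow] = [4, 2, 0, 2]
r4 m[φ4→rain] = [9, 9, 4, 6]
r4 m[φ4→fog] = [12, 10, 12, 14]
r4 m[φ5→snow] = [8, 13, 5, 4]
r4 m[φ5→fog] = [5, 4, 5, 4]
r4 m[φ6→rain] = [7, 7, 4, 12]
r4 m[φ6→fog] = [12, 10, 12, 15]
r4 m[φ7→rain] = [4, 5, 8, 9]
r4 m[φ7→fog] = [14, 12, 10, 17]
r4 m[ice→φ0] = [4, 4, 6, 6]
r4 m[ice→φ3] = [10, 14, 12, 19]
r4 m[rain→φ0] = [28, 35, 29, 41]
r4 m[rain→φ1] = [25, 26, 20, 34]
r4 m[rain→φ2] = [25, 30, 25, 38]
r4 m[rain→φ4] = [20, 26, 25, 37]
r4 m[rain→φ6] = [22, 28, 25, 31]
r4 m[rain→φ7] = [25, 30, 21, 34]
r4 m[snow→φ2] = [12, 15, 5, 6]
r4 m[snow→φ3] = [22, 23, 16, 17]
r4 m[snow→φ5] = [18, 12, 11, 15]
r4 m[fog→φ1] = [43, 36, 39, 50]
r4 m[fog→φ4] = [41, 36, 38, 49]
r4 m[fog→φ5] = [48, 42, 45, 59]
r4 m[fog→φ6] = [41, 36, 38, 48]
r4 m[fog→φ7] = [39, 34, 40, 46]
r5 m[φ0→ice] = [29, 31, 31, 36]
r5 m[φ0→rain] = [5, 4, 4, 6]
r5 m[φ1→rain] = [36, 41, 41, 42]
r5 m[φ1→fog] = [25, 25, 26, 28]
r5 m[φ2→rain] = [10, 11, 8, 12]
r5 m[φ2→snow] = [31, 27, 28, 29]
r5 m[φ3→ice] = [16, 16, 19, 18]
r5 m[φ3→snow] = [14, 12, 10, 12]
r5 m[φ4→rain] = [44, 42, 38, 40]
r5 m[φ4→fog] = [25, 27, 27, 28]
r5 m[φ5→snow] = [46, 49, 43, 42]
r5 m[φ5→fog] = [16, 12, 15, 12]
r5 m[φ6→rain] = [40, 40, 37, 45]
r5 m[φ6→fog] = [24, 26, 24, 29]
r5 m[φ7→rain] = [35, 36, 39, 39]
r5 m[φ7→fog] = [28, 26, 21, 30]
r5 m[ice→φ0] = [4, 4, 6, 6]
r5 m[ice→φ3] = [10, 14, 12, 19]
r5 m[rain→φ0] = [28, 35, 29, 41]
r5 m[rain→φ1] = [25, 26, 20, 34]
r5 m[rain→φ2] = [25, 30, 25, 38]
r5 m[rain→φ4] = [20, 26, 25, 37]
r5 m[rain→φ6] = [22, 28, 25, 31]
r5 m[rain→φ7] = [25, 30, 21, 34]
r5 m[snow→φ2] = [12, 15, 5, 6]
r5 m[snow→φ3] = [22, 23, 16, 17]
r5 m[snow→φ5] = [18, 12, 11, 15]
r5 m[fog→φ1] = [43, 36, 39, 50]
r5 m[fog→φ4] = [41, 36, 38, 49]
r5 m[fog→φ5] = [48, 42, 45, 59]
r5 m[fog→φ6] = [41, 36, 38, 48]
r5 m[fog→φ7] = [39, 34, 40, 46]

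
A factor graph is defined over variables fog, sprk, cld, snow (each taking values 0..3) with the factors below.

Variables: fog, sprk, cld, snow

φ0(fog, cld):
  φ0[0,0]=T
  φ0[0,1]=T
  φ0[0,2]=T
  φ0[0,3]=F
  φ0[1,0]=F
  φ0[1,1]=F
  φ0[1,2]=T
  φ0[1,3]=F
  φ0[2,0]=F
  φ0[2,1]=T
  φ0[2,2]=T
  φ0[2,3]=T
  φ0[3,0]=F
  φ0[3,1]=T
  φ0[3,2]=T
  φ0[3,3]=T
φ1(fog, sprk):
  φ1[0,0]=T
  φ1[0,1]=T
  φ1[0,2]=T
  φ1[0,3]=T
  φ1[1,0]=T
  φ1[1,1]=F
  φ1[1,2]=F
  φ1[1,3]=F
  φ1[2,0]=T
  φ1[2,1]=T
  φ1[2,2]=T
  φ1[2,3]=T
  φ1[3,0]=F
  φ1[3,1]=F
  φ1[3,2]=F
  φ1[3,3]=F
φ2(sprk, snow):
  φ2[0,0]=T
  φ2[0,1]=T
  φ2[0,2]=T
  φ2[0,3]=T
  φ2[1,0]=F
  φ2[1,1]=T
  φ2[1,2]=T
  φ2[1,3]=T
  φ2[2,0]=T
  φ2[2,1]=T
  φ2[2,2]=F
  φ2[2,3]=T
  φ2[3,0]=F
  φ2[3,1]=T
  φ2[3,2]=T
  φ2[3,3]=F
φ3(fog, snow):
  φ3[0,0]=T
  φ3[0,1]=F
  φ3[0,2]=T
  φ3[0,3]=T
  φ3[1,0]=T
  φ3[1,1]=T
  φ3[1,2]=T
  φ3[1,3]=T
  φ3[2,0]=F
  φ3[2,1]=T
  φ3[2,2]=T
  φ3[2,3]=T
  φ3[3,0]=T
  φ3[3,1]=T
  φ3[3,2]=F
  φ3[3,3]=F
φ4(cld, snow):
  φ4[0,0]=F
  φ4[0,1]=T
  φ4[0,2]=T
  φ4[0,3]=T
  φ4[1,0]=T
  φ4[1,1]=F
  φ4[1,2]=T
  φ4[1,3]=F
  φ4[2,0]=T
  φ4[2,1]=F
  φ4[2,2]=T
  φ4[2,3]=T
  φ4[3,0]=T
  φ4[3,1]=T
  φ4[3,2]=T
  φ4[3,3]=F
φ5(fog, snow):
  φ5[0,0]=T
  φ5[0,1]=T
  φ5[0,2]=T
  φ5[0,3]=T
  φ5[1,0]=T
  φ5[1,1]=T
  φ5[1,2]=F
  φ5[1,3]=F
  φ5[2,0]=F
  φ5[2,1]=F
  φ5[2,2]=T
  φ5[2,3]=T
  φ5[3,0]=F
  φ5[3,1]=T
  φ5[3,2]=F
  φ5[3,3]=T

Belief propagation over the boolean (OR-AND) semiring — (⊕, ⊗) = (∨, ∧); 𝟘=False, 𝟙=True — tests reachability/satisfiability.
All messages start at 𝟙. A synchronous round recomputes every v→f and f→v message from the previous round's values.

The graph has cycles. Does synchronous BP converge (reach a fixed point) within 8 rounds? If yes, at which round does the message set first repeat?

CONVERGED at round 3

init: all messages = 𝟙 over 4 values
r1 m[φ0→fog] = [T, T, T, T]
r1 m[φ0→cld] = [T, T, T, T]
r1 m[φ1→fog] = [T, T, T, F]
r1 m[φ1→sprk] = [T, T, T, T]
r1 m[φ2→sprk] = [T, T, T, T]
r1 m[φ2→snow] = [T, T, T, T]
r1 m[φ3→fog] = [T, T, T, T]
r1 m[φ3→snow] = [T, T, T, T]
r1 m[φ4→cld] = [T, T, T, T]
r1 m[φ4→snow] = [T, T, T, T]
r1 m[φ5→fog] = [T, T, T, T]
r1 m[φ5→snow] = [T, T, T, T]
r1 m[fog→φ0] = [T, T, T, T]
r1 m[fog→φ1] = [T, T, T, T]
r1 m[fog→φ3] = [T, T, T, T]
r1 m[fog→φ5] = [T, T, T, T]
r1 m[sprk→φ1] = [T, T, T, T]
r1 m[sprk→φ2] = [T, T, T, T]
r1 m[cld→φ0] = [T, T, T, T]
r1 m[cld→φ4] = [T, T, T, T]
r1 m[snow→φ2] = [T, T, T, T]
r1 m[snow→φ3] = [T, T, T, T]
r1 m[snow→φ4] = [T, T, T, T]
r1 m[snow→φ5] = [T, T, T, T]
r2 m[φ0→fog] = [T, T, T, T]
r2 m[φ0→cld] = [T, T, T, T]
r2 m[φ1→fog] = [T, T, T, F]
r2 m[φ1→sprk] = [T, T, T, T]
r2 m[φ2→sprk] = [T, T, T, T]
r2 m[φ2→snow] = [T, T, T, T]
r2 m[φ3→fog] = [T, T, T, T]
r2 m[φ3→snow] = [T, T, T, T]
r2 m[φ4→cld] = [T, T, T, T]
r2 m[φ4→snow] = [T, T, T, T]
r2 m[φ5→fog] = [T, T, T, T]
r2 m[φ5→snow] = [T, T, T, T]
r2 m[fog→φ0] = [T, T, T, F]
r2 m[fog→φ1] = [T, T, T, T]
r2 m[fog→φ3] = [T, T, T, F]
r2 m[fog→φ5] = [T, T, T, F]
r2 m[sprk→φ1] = [T, T, T, T]
r2 m[sprk→φ2] = [T, T, T, T]
r2 m[cld→φ0] = [T, T, T, T]
r2 m[cld→φ4] = [T, T, T, T]
r2 m[snow→φ2] = [T, T, T, T]
r2 m[snow→φ3] = [T, T, T, T]
r2 m[snow→φ4] = [T, T, T, T]
r2 m[snow→φ5] = [T, T, T, T]
r3 m[φ0→fog] = [T, T, T, T]
r3 m[φ0→cld] = [T, T, T, T]
r3 m[φ1→fog] = [T, T, T, F]
r3 m[φ1→sprk] = [T, T, T, T]
r3 m[φ2→sprk] = [T, T, T, T]
r3 m[φ2→snow] = [T, T, T, T]
r3 m[φ3→fog] = [T, T, T, T]
r3 m[φ3→snow] = [T, T, T, T]
r3 m[φ4→cld] = [T, T, T, T]
r3 m[φ4→snow] = [T, T, T, T]
r3 m[φ5→fog] = [T, T, T, T]
r3 m[φ5→snow] = [T, T, T, T]
r3 m[fog→φ0] = [T, T, T, F]
r3 m[fog→φ1] = [T, T, T, T]
r3 m[fog→φ3] = [T, T, T, F]
r3 m[fog→φ5] = [T, T, T, F]
r3 m[sprk→φ1] = [T, T, T, T]
r3 m[sprk→φ2] = [T, T, T, T]
r3 m[cld→φ0] = [T, T, T, T]
r3 m[cld→φ4] = [T, T, T, T]
r3 m[snow→φ2] = [T, T, T, T]
r3 m[snow→φ3] = [T, T, T, T]
r3 m[snow→φ4] = [T, T, T, T]
r3 m[snow→φ5] = [T, T, T, T]
fixed point reached at round 3
messages reach a fixed point at round 3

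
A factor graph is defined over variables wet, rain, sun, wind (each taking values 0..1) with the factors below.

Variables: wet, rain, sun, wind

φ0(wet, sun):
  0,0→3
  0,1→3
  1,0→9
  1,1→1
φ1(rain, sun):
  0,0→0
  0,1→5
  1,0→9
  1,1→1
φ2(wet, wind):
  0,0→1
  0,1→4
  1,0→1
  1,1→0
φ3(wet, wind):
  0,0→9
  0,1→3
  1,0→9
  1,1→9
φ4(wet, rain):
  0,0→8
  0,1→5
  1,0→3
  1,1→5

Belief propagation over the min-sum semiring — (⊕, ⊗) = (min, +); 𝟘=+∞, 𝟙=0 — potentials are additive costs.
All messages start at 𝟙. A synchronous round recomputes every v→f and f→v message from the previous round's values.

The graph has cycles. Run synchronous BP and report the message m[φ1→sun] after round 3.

init: all messages = 𝟙 over 2 values
r1 m[φ0→wet] = [3, 1]
r1 m[φ0→sun] = [3, 1]
r1 m[φ1→rain] = [0, 1]
r1 m[φ1→sun] = [0, 1]
r1 m[φ2→wet] = [1, 0]
r1 m[φ2→wind] = [1, 0]
r1 m[φ3→wet] = [3, 9]
r1 m[φ3→wind] = [9, 3]
r1 m[φ4→wet] = [5, 3]
r1 m[φ4→rain] = [3, 5]
r1 m[wet→φ0] = [0, 0]
r1 m[wet→φ2] = [0, 0]
r1 m[wet→φ3] = [0, 0]
r1 m[wet→φ4] = [0, 0]
r1 m[rain→φ1] = [0, 0]
r1 m[rain→φ4] = [0, 0]
r1 m[sun→φ0] = [0, 0]
r1 m[sun→φ1] = [0, 0]
r1 m[wind→φ2] = [0, 0]
r1 m[wind→φ3] = [0, 0]
r2 m[φ0→wet] = [3, 1]
r2 m[φ0→sun] = [3, 1]
r2 m[φ1→rain] = [0, 1]
r2 m[φ1→sun] = [0, 1]
r2 m[φ2→wet] = [1, 0]
r2 m[φ2→wind] = [1, 0]
r2 m[φ3→wet] = [3, 9]
r2 m[φ3→wind] = [9, 3]
r2 m[φ4→wet] = [5, 3]
r2 m[φ4→rain] = [3, 5]
r2 m[wet→φ0] = [9, 12]
r2 m[wet→φ2] = [11, 13]
r2 m[wet→φ3] = [9, 4]
r2 m[wet→φ4] = [7, 10]
r2 m[rain→φ1] = [3, 5]
r2 m[rain→φ4] = [0, 1]
r2 m[sun→φ0] = [0, 1]
r2 m[sun→φ1] = [3, 1]
r2 m[wind→φ2] = [9, 3]
r2 m[wind→φ3] = [1, 0]
r3 m[φ0→wet] = [3, 2]
r3 m[φ0→sun] = [12, 12]
r3 m[φ1→rain] = [3, 2]
r3 m[φ1→sun] = [3, 6]
r3 m[φ2→wet] = [7, 3]
r3 m[φ2→wind] = [12, 13]
r3 m[φ3→wet] = [3, 9]
r3 m[φ3→wind] = [13, 12]
r3 m[φ4→wet] = [6, 3]
r3 m[φ4→rain] = [13, 12]
r3 m[wet→φ0] = [9, 12]
r3 m[wet→φ2] = [11, 13]
r3 m[wet→φ3] = [9, 4]
r3 m[wet→φ4] = [7, 10]
r3 m[rain→φ1] = [3, 5]
r3 m[rain→φ4] = [0, 1]
r3 m[sun→φ0] = [0, 1]
r3 m[sun→φ1] = [3, 1]
r3 m[wind→φ2] = [9, 3]
r3 m[wind→φ3] = [1, 0]

message @ round 3 = [3, 6]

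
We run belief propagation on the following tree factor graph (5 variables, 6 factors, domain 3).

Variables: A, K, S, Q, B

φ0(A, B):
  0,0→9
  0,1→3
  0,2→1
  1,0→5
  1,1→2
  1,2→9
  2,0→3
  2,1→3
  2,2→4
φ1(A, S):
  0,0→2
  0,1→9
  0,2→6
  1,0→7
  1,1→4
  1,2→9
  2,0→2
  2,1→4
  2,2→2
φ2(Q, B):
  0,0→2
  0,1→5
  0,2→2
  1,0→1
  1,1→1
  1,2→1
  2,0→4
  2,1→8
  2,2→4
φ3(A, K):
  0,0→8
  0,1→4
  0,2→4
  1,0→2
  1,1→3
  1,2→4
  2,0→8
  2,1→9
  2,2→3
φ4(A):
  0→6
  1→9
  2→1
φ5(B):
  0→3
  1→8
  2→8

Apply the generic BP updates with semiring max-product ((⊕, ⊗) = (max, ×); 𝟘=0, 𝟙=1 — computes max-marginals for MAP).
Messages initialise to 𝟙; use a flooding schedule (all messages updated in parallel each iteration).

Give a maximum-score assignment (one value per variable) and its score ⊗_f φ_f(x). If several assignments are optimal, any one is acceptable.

assignment: (A=1, K=2, S=2, Q=2, B=2); score = 93312

init: all messages = 𝟙 over 3 values
r1 m[φ0→A] = [9, 9, 4]
r1 m[φ0→B] = [9, 3, 9]
r1 m[φ1→A] = [9, 9, 4]
r1 m[φ1→S] = [7, 9, 9]
r1 m[φ2→Q] = [5, 1, 8]
r1 m[φ2→B] = [4, 8, 4]
r1 m[φ3→A] = [8, 4, 9]
r1 m[φ3→K] = [8, 9, 4]
r1 m[φ4→A] = [6, 9, 1]
r1 m[φ5→B] = [3, 8, 8]
r1 m[A→φ0] = [1, 1, 1]
r1 m[A→φ1] = [1, 1, 1]
r1 m[A→φ3] = [1, 1, 1]
r1 m[A→φ4] = [1, 1, 1]
r1 m[K→φ3] = [1, 1, 1]
r1 m[S→φ1] = [1, 1, 1]
r1 m[Q→φ2] = [1, 1, 1]
r1 m[B→φ0] = [1, 1, 1]
r1 m[B→φ2] = [1, 1, 1]
r1 m[B→φ5] = [1, 1, 1]
r2 m[φ0→A] = [9, 9, 4]
r2 m[φ0→B] = [9, 3, 9]
r2 m[φ1→A] = [9, 9, 4]
r2 m[φ1→S] = [7, 9, 9]
r2 m[φ2→Q] = [5, 1, 8]
r2 m[φ2→B] = [4, 8, 4]
r2 m[φ3→A] = [8, 4, 9]
r2 m[φ3→K] = [8, 9, 4]
r2 m[φ4→A] = [6, 9, 1]
r2 m[φ5→B] = [3, 8, 8]
r2 m[A→φ0] = [432, 324, 36]
r2 m[A→φ1] = [432, 324, 36]
r2 m[A→φ3] = [486, 729, 16]
r2 m[A→φ4] = [648, 324, 144]
r2 m[K→φ3] = [1, 1, 1]
r2 m[S→φ1] = [1, 1, 1]
r2 m[Q→φ2] = [1, 1, 1]
r2 m[B→φ0] = [12, 64, 32]
r2 m[B→φ2] = [27, 24, 72]
r2 m[B→φ5] = [36, 24, 36]
r3 m[φ0→A] = [192, 288, 192]
r3 m[φ0→B] = [3888, 1296, 2916]
r3 m[φ1→A] = [9, 9, 4]
r3 m[φ1→S] = [2268, 3888, 2916]
r3 m[φ2→Q] = [144, 72, 288]
r3 m[φ2→B] = [4, 8, 4]
r3 m[φ3→A] = [8, 4, 9]
r3 m[φ3→K] = [3888, 2187, 2916]
r3 m[φ4→A] = [6, 9, 1]
r3 m[φ5→B] = [3, 8, 8]
r3 m[A→φ0] = [432, 324, 36]
r3 m[A→φ1] = [432, 324, 36]
r3 m[A→φ3] = [486, 729, 16]
r3 m[A→φ4] = [648, 324, 144]
r3 m[K→φ3] = [1, 1, 1]
r3 m[S→φ1] = [1, 1, 1]
r3 m[Q→φ2] = [1, 1, 1]
r3 m[B→φ0] = [12, 64, 32]
r3 m[B→φ2] = [27, 24, 72]
r3 m[B→φ5] = [36, 24, 36]
r4 m[φ0→A] = [192, 288, 192]
r4 m[φ0→B] = [3888, 1296, 2916]
r4 m[φ1→A] = [9, 9, 4]
r4 m[φ1→S] = [2268, 3888, 2916]
r4 m[φ2→Q] = [144, 72, 288]
r4 m[φ2→B] = [4, 8, 4]
r4 m[φ3→A] = [8, 4, 9]
r4 m[φ3→K] = [3888, 2187, 2916]
r4 m[φ4→A] = [6, 9, 1]
r4 m[φ5→B] = [3, 8, 8]
r4 m[A→φ0] = [432, 324, 36]
r4 m[A→φ1] = [9216, 10368, 1728]
r4 m[A→φ3] = [10368, 23328, 768]
r4 m[A→φ4] = [13824, 10368, 6912]
r4 m[K→φ3] = [1, 1, 1]
r4 m[S→φ1] = [1, 1, 1]
r4 m[Q→φ2] = [1, 1, 1]
r4 m[B→φ0] = [12, 64, 32]
r4 m[B→φ2] = [11664, 10368, 23328]
r4 m[B→φ5] = [15552, 10368, 11664]
r5 m[φ0→A] = [192, 288, 192]
r5 m[φ0→B] = [3888, 1296, 2916]
r5 m[φ1→A] = [9, 9, 4]
r5 m[φ1→S] = [72576, 82944, 93312]
r5 m[φ2→Q] = [51840, 23328, 93312]
r5 m[φ2→B] = [4, 8, 4]
r5 m[φ3→A] = [8, 4, 9]
r5 m[φ3→K] = [82944, 69984, 93312]
r5 m[φ4→A] = [6, 9, 1]
r5 m[φ5→B] = [3, 8, 8]
r5 m[A→φ0] = [432, 324, 36]
r5 m[A→φ1] = [9216, 10368, 1728]
r5 m[A→φ3] = [10368, 23328, 768]
r5 m[A→φ4] = [13824, 10368, 6912]
r5 m[K→φ3] = [1, 1, 1]
r5 m[S→φ1] = [1, 1, 1]
r5 m[Q→φ2] = [1, 1, 1]
r5 m[B→φ0] = [12, 64, 32]
r5 m[B→φ2] = [11664, 10368, 23328]
r5 m[B→φ5] = [15552, 10368, 11664]
r6 m[φ0→A] = [192, 288, 192]
r6 m[φ0→B] = [3888, 1296, 2916]
r6 m[φ1→A] = [9, 9, 4]
r6 m[φ1→S] = [72576, 82944, 93312]
r6 m[φ2→Q] = [51840, 23328, 93312]
r6 m[φ2→B] = [4, 8, 4]
r6 m[φ3→A] = [8, 4, 9]
r6 m[φ3→K] = [82944, 69984, 93312]
r6 m[φ4→A] = [6, 9, 1]
r6 m[φ5→B] = [3, 8, 8]
r6 m[A→φ0] = [432, 324, 36]
r6 m[A→φ1] = [9216, 10368, 1728]
r6 m[A→φ3] = [10368, 23328, 768]
r6 m[A→φ4] = [13824, 10368, 6912]
r6 m[K→φ3] = [1, 1, 1]
r6 m[S→φ1] = [1, 1, 1]
r6 m[Q→φ2] = [1, 1, 1]
r6 m[B→φ0] = [12, 64, 32]
r6 m[B→φ2] = [11664, 10368, 23328]
r6 m[B→φ5] = [15552, 10368, 11664]
fixed point reached at round 6
traceback from A: (A=1, K=2, S=2, Q=2, B=2), score=93312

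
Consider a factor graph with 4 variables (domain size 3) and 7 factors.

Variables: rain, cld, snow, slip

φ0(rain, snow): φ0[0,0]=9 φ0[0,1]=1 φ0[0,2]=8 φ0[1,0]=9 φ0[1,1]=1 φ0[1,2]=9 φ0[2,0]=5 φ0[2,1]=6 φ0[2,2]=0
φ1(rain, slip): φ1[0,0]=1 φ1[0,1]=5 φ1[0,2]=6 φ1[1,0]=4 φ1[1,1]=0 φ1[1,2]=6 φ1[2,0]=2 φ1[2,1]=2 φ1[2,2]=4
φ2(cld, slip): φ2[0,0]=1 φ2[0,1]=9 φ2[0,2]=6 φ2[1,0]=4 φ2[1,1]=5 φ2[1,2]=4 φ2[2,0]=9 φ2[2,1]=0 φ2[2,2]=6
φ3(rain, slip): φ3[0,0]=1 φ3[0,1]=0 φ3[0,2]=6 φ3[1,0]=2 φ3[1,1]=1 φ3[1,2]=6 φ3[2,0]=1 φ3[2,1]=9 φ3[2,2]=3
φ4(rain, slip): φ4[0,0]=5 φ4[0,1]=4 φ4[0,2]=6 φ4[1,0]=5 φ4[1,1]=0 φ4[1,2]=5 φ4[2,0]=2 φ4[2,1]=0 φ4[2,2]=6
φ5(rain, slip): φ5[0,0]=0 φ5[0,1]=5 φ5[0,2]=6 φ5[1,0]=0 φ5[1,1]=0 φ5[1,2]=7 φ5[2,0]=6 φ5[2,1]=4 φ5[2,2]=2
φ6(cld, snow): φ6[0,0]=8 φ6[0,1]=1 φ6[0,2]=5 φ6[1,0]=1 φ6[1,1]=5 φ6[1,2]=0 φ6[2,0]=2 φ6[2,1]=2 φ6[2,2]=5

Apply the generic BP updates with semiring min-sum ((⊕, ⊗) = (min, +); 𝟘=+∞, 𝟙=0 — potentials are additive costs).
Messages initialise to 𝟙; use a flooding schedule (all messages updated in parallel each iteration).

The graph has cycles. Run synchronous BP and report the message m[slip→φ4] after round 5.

message @ round 5 = [12, 8, 23]

init: all messages = 𝟙 over 3 values
r1 m[φ0→rain] = [1, 1, 0]
r1 m[φ0→snow] = [5, 1, 0]
r1 m[φ1→rain] = [1, 0, 2]
r1 m[φ1→slip] = [1, 0, 4]
r1 m[φ2→cld] = [1, 4, 0]
r1 m[φ2→slip] = [1, 0, 4]
r1 m[φ3→rain] = [0, 1, 1]
r1 m[φ3→slip] = [1, 0, 3]
r1 m[φ4→rain] = [4, 0, 0]
r1 m[φ4→slip] = [2, 0, 5]
r1 m[φ5→rain] = [0, 0, 2]
r1 m[φ5→slip] = [0, 0, 2]
r1 m[φ6→cld] = [1, 0, 2]
r1 m[φ6→snow] = [1, 1, 0]
r1 m[rain→φ0] = [0, 0, 0]
r1 m[rain→φ1] = [0, 0, 0]
r1 m[rain→φ3] = [0, 0, 0]
r1 m[rain→φ4] = [0, 0, 0]
r1 m[rain→φ5] = [0, 0, 0]
r1 m[cld→φ2] = [0, 0, 0]
r1 m[cld→φ6] = [0, 0, 0]
r1 m[snow→φ0] = [0, 0, 0]
r1 m[snow→φ6] = [0, 0, 0]
r1 m[slip→φ1] = [0, 0, 0]
r1 m[slip→φ2] = [0, 0, 0]
r1 m[slip→φ3] = [0, 0, 0]
r1 m[slip→φ4] = [0, 0, 0]
r1 m[slip→φ5] = [0, 0, 0]
r2 m[φ0→rain] = [1, 1, 0]
r2 m[φ0→snow] = [5, 1, 0]
r2 m[φ1→rain] = [1, 0, 2]
r2 m[φ1→slip] = [1, 0, 4]
r2 m[φ2→cld] = [1, 4, 0]
r2 m[φ2→slip] = [1, 0, 4]
r2 m[φ3→rain] = [0, 1, 1]
r2 m[φ3→slip] = [1, 0, 3]
r2 m[φ4→rain] = [4, 0, 0]
r2 m[φ4→slip] = [2, 0, 5]
r2 m[φ5→rain] = [0, 0, 2]
r2 m[φ5→slip] = [0, 0, 2]
r2 m[φ6→cld] = [1, 0, 2]
r2 m[φ6→snow] = [1, 1, 0]
r2 m[rain→φ0] = [5, 1, 5]
r2 m[rain→φ1] = [5, 2, 3]
r2 m[rain→φ3] = [6, 1, 4]
r2 m[rain→φ4] = [2, 2, 5]
r2 m[rain→φ5] = [6, 2, 3]
r2 m[cld→φ2] = [1, 0, 2]
r2 m[cld→φ6] = [1, 4, 0]
r2 m[snow→φ0] = [1, 1, 0]
r2 m[snow→φ6] = [5, 1, 0]
r2 m[slip→φ1] = [4, 0, 14]
r2 m[slip→φ2] = [4, 0, 14]
r2 m[slip→φ3] = [4, 0, 15]
r2 m[slip→φ4] = [3, 0, 13]
r2 m[slip→φ5] = [5, 0, 16]
r3 m[φ0→rain] = [2, 2, 0]
r3 m[φ0→snow] = [10, 2, 5]
r3 m[φ1→rain] = [5, 0, 2]
r3 m[φ1→slip] = [5, 2, 7]
r3 m[φ2→cld] = [5, 5, 0]
r3 m[φ2→slip] = [2, 2, 4]
r3 m[φ3→rain] = [0, 1, 5]
r3 m[φ3→slip] = [3, 2, 7]
r3 m[φ4→rain] = [4, 0, 0]
r3 m[φ4→slip] = [7, 2, 7]
r3 m[φ5→rain] = [5, 0, 4]
r3 m[φ5→slip] = [2, 2, 5]
r3 m[φ6→cld] = [2, 0, 3]
r3 m[φ6→snow] = [2, 2, 4]
r3 m[rain→φ0] = [5, 1, 5]
r3 m[rain→φ1] = [5, 2, 3]
r3 m[rain→φ3] = [6, 1, 4]
r3 m[rain→φ4] = [2, 2, 5]
r3 m[rain→φ5] = [6, 2, 3]
r3 m[cld→φ2] = [1, 0, 2]
r3 m[cld→φ6] = [1, 4, 0]
r3 m[snow→φ0] = [1, 1, 0]
r3 m[snow→φ6] = [5, 1, 0]
r3 m[slip→φ1] = [4, 0, 14]
r3 m[slip→φ2] = [4, 0, 14]
r3 m[slip→φ3] = [4, 0, 15]
r3 m[slip→φ4] = [3, 0, 13]
r3 m[slip→φ5] = [5, 0, 16]
r4 m[φ0→rain] = [2, 2, 0]
r4 m[φ0→snow] = [10, 2, 5]
r4 m[φ1→rain] = [5, 0, 2]
r4 m[φ1→slip] = [5, 2, 7]
r4 m[φ2→cld] = [5, 5, 0]
r4 m[φ2→slip] = [2, 2, 4]
r4 m[φ3→rain] = [0, 1, 5]
r4 m[φ3→slip] = [3, 2, 7]
r4 m[φ4→rain] = [4, 0, 0]
r4 m[φ4→slip] = [7, 2, 7]
r4 m[φ5→rain] = [5, 0, 4]
r4 m[φ5→slip] = [2, 2, 5]
r4 m[φ6→cld] = [2, 0, 3]
r4 m[φ6→snow] = [2, 2, 4]
r4 m[rain→φ0] = [14, 1, 11]
r4 m[rain→φ1] = [11, 3, 9]
r4 m[rain→φ3] = [16, 2, 6]
r4 m[rain→φ4] = [12, 3, 11]
r4 m[rain→φ5] = [11, 3, 7]
r4 m[cld→φ2] = [2, 0, 3]
r4 m[cld→φ6] = [5, 5, 0]
r4 m[snow→φ0] = [2, 2, 4]
r4 m[snow→φ6] = [10, 2, 5]
r4 m[slip→φ1] = [14, 8, 23]
r4 m[slip→φ2] = [17, 8, 26]
r4 m[slip→φ3] = [16, 8, 23]
r4 m[slip→φ4] = [12, 8, 23]
r4 m[slip→φ5] = [17, 8, 25]
r5 m[φ0→rain] = [3, 3, 4]
r5 m[φ0→snow] = [10, 2, 10]
r5 m[φ1→rain] = [13, 8, 10]
r5 m[φ1→slip] = [7, 3, 9]
r5 m[φ2→cld] = [17, 13, 8]
r5 m[φ2→slip] = [3, 3, 4]
r5 m[φ3→rain] = [8, 9, 17]
r5 m[φ3→slip] = [4, 3, 8]
r5 m[φ4→rain] = [12, 8, 8]
r5 m[φ4→slip] = [8, 3, 8]
r5 m[φ5→rain] = [13, 8, 12]
r5 m[φ5→slip] = [3, 3, 9]
r5 m[φ6→cld] = [3, 5, 4]
r5 m[φ6→snow] = [2, 2, 5]
r5 m[rain→φ0] = [14, 1, 11]
r5 m[rain→φ1] = [11, 3, 9]
r5 m[rain→φ3] = [16, 2, 6]
r5 m[rain→φ4] = [12, 3, 11]
r5 m[rain→φ5] = [11, 3, 7]
r5 m[cld→φ2] = [2, 0, 3]
r5 m[cld→φ6] = [5, 5, 0]
r5 m[snow→φ0] = [2, 2, 4]
r5 m[snow→φ6] = [10, 2, 5]
r5 m[slip→φ1] = [14, 8, 23]
r5 m[slip→φ2] = [17, 8, 26]
r5 m[slip→φ3] = [16, 8, 23]
r5 m[slip→φ4] = [12, 8, 23]
r5 m[slip→φ5] = [17, 8, 25]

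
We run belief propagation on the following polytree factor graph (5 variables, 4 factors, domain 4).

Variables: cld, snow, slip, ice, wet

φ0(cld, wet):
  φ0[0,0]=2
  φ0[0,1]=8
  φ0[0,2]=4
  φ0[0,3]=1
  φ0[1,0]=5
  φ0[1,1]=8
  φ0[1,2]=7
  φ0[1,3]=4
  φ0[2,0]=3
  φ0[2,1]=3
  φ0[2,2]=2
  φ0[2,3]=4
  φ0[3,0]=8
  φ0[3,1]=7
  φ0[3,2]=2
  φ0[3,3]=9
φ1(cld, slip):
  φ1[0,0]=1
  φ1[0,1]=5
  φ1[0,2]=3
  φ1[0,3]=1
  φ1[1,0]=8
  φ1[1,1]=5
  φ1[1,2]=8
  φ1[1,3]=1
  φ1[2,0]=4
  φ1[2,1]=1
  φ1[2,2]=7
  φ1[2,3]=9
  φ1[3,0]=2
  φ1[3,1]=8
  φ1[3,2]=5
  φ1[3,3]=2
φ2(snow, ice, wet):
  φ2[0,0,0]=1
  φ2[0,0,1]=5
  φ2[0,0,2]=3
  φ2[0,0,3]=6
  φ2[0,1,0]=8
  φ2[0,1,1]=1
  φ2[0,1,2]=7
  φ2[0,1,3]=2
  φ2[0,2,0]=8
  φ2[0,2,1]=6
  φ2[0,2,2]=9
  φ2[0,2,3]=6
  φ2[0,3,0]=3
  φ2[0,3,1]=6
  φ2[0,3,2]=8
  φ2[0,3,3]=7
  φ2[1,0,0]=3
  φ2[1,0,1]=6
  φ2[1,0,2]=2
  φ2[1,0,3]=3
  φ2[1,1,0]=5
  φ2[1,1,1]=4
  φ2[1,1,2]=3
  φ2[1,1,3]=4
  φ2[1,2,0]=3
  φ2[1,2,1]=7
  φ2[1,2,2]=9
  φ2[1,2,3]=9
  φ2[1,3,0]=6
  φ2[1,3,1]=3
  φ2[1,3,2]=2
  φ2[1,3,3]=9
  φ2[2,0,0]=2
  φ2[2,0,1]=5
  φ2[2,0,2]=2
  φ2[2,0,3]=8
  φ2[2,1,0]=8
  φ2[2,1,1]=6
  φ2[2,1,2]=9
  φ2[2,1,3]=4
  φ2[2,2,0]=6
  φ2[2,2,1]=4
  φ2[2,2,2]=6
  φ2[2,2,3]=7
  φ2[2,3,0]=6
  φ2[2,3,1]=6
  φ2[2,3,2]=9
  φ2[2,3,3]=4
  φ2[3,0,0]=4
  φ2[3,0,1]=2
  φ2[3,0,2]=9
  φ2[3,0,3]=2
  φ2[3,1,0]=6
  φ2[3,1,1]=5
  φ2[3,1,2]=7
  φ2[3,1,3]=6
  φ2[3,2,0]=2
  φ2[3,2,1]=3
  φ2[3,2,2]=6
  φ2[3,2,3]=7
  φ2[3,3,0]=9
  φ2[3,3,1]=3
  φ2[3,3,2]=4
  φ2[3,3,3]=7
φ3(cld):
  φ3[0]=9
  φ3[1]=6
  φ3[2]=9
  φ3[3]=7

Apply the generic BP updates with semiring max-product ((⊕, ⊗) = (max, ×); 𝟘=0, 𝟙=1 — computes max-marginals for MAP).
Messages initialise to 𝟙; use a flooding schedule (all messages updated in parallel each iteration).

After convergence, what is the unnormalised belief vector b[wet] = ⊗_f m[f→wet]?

b[wet] = [4032, 2744, 3024, 4536]

init: all messages = 𝟙 over 4 values
r1 m[φ0→cld] = [8, 8, 4, 9]
r1 m[φ0→wet] = [8, 8, 7, 9]
r1 m[φ1→cld] = [5, 8, 9, 8]
r1 m[φ1→slip] = [8, 8, 8, 9]
r1 m[φ2→snow] = [9, 9, 9, 9]
r1 m[φ2→ice] = [9, 9, 9, 9]
r1 m[φ2→wet] = [9, 7, 9, 9]
r1 m[φ3→cld] = [9, 6, 9, 7]
r1 m[cld→φ0] = [1, 1, 1, 1]
r1 m[cld→φ1] = [1, 1, 1, 1]
r1 m[cld→φ3] = [1, 1, 1, 1]
r1 m[snow→φ2] = [1, 1, 1, 1]
r1 m[slip→φ1] = [1, 1, 1, 1]
r1 m[ice→φ2] = [1, 1, 1, 1]
r1 m[wet→φ0] = [1, 1, 1, 1]
r1 m[wet→φ2] = [1, 1, 1, 1]
r2 m[φ0→cld] = [8, 8, 4, 9]
r2 m[φ0→wet] = [8, 8, 7, 9]
r2 m[φ1→cld] = [5, 8, 9, 8]
r2 m[φ1→slip] = [8, 8, 8, 9]
r2 m[φ2→snow] = [9, 9, 9, 9]
r2 m[φ2→ice] = [9, 9, 9, 9]
r2 m[φ2→wet] = [9, 7, 9, 9]
r2 m[φ3→cld] = [9, 6, 9, 7]
r2 m[cld→φ0] = [45, 48, 81, 56]
r2 m[cld→φ1] = [72, 48, 36, 63]
r2 m[cld→φ3] = [40, 64, 36, 72]
r2 m[snow→φ2] = [1, 1, 1, 1]
r2 m[slip→φ1] = [1, 1, 1, 1]
r2 m[ice→φ2] = [1, 1, 1, 1]
r2 m[wet→φ0] = [9, 7, 9, 9]
r2 m[wet→φ2] = [8, 8, 7, 9]
r3 m[φ0→cld] = [56, 63, 36, 81]
r3 m[φ0→wet] = [448, 392, 336, 504]
r3 m[φ1→cld] = [5, 8, 9, 8]
r3 m[φ1→slip] = [384, 504, 384, 324]
r3 m[φ2→snow] = [64, 81, 72, 72]
r3 m[φ2→ice] = [72, 64, 81, 81]
r3 m[φ2→wet] = [9, 7, 9, 9]
r3 m[φ3→cld] = [9, 6, 9, 7]
r3 m[cld→φ0] = [45, 48, 81, 56]
r3 m[cld→φ1] = [72, 48, 36, 63]
r3 m[cld→φ3] = [40, 64, 36, 72]
r3 m[snow→φ2] = [1, 1, 1, 1]
r3 m[slip→φ1] = [1, 1, 1, 1]
r3 m[ice→φ2] = [1, 1, 1, 1]
r3 m[wet→φ0] = [9, 7, 9, 9]
r3 m[wet→φ2] = [8, 8, 7, 9]
r4 m[φ0→cld] = [56, 63, 36, 81]
r4 m[φ0→wet] = [448, 392, 336, 504]
r4 m[φ1→cld] = [5, 8, 9, 8]
r4 m[φ1→slip] = [384, 504, 384, 324]
r4 m[φ2→snow] = [64, 81, 72, 72]
r4 m[φ2→ice] = [72, 64, 81, 81]
r4 m[φ2→wet] = [9, 7, 9, 9]
r4 m[φ3→cld] = [9, 6, 9, 7]
r4 m[cld→φ0] = [45, 48, 81, 56]
r4 m[cld→φ1] = [504, 378, 324, 567]
r4 m[cld→φ3] = [280, 504, 324, 648]
r4 m[snow→φ2] = [1, 1, 1, 1]
r4 m[slip→φ1] = [1, 1, 1, 1]
r4 m[ice→φ2] = [1, 1, 1, 1]
r4 m[wet→φ0] = [9, 7, 9, 9]
r4 m[wet→φ2] = [448, 392, 336, 504]
r5 m[φ0→cld] = [56, 63, 36, 81]
r5 m[φ0→wet] = [448, 392, 336, 504]
r5 m[φ1→cld] = [5, 8, 9, 8]
r5 m[φ1→slip] = [3024, 4536, 3024, 2916]
r5 m[φ2→snow] = [3584, 4536, 4032, 4032]
r5 m[φ2→ice] = [4032, 3584, 4536, 4536]
r5 m[φ2→wet] = [9, 7, 9, 9]
r5 m[φ3→cld] = [9, 6, 9, 7]
r5 m[cld→φ0] = [45, 48, 81, 56]
r5 m[cld→φ1] = [504, 378, 324, 567]
r5 m[cld→φ3] = [280, 504, 324, 648]
r5 m[snow→φ2] = [1, 1, 1, 1]
r5 m[slip→φ1] = [1, 1, 1, 1]
r5 m[ice→φ2] = [1, 1, 1, 1]
r5 m[wet→φ0] = [9, 7, 9, 9]
r5 m[wet→φ2] = [448, 392, 336, 504]
r6 m[φ0→cld] = [56, 63, 36, 81]
r6 m[φ0→wet] = [448, 392, 336, 504]
r6 m[φ1→cld] = [5, 8, 9, 8]
r6 m[φ1→slip] = [3024, 4536, 3024, 2916]
r6 m[φ2→snow] = [3584, 4536, 4032, 4032]
r6 m[φ2→ice] = [4032, 3584, 4536, 4536]
r6 m[φ2→wet] = [9, 7, 9, 9]
r6 m[φ3→cld] = [9, 6, 9, 7]
r6 m[cld→φ0] = [45, 48, 81, 56]
r6 m[cld→φ1] = [504, 378, 324, 567]
r6 m[cld→φ3] = [280, 504, 324, 648]
r6 m[snow→φ2] = [1, 1, 1, 1]
r6 m[slip→φ1] = [1, 1, 1, 1]
r6 m[ice→φ2] = [1, 1, 1, 1]
r6 m[wet→φ0] = [9, 7, 9, 9]
r6 m[wet→φ2] = [448, 392, 336, 504]
fixed point reached at round 6
b[wet] = ⊗ incoming = [4032, 2744, 3024, 4536]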